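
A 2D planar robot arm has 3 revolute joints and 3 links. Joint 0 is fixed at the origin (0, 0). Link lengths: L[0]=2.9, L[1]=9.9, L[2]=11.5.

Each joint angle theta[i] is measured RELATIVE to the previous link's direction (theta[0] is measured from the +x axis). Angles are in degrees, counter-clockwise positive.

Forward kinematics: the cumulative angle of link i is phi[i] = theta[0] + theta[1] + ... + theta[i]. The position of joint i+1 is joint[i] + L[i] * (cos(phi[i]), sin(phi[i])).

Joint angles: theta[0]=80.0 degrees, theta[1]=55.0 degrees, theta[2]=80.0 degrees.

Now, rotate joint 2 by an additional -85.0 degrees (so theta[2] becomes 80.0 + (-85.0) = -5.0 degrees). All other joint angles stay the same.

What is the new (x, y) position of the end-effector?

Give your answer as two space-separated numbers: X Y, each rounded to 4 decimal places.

Answer: -13.8888 18.6658

Derivation:
joint[0] = (0.0000, 0.0000)  (base)
link 0: phi[0] = 80 = 80 deg
  cos(80 deg) = 0.1736, sin(80 deg) = 0.9848
  joint[1] = (0.0000, 0.0000) + 2.9 * (0.1736, 0.9848) = (0.0000 + 0.5036, 0.0000 + 2.8559) = (0.5036, 2.8559)
link 1: phi[1] = 80 + 55 = 135 deg
  cos(135 deg) = -0.7071, sin(135 deg) = 0.7071
  joint[2] = (0.5036, 2.8559) + 9.9 * (-0.7071, 0.7071) = (0.5036 + -7.0004, 2.8559 + 7.0004) = (-6.4968, 9.8563)
link 2: phi[2] = 80 + 55 + -5 = 130 deg
  cos(130 deg) = -0.6428, sin(130 deg) = 0.7660
  joint[3] = (-6.4968, 9.8563) + 11.5 * (-0.6428, 0.7660) = (-6.4968 + -7.3921, 9.8563 + 8.8095) = (-13.8888, 18.6658)
End effector: (-13.8888, 18.6658)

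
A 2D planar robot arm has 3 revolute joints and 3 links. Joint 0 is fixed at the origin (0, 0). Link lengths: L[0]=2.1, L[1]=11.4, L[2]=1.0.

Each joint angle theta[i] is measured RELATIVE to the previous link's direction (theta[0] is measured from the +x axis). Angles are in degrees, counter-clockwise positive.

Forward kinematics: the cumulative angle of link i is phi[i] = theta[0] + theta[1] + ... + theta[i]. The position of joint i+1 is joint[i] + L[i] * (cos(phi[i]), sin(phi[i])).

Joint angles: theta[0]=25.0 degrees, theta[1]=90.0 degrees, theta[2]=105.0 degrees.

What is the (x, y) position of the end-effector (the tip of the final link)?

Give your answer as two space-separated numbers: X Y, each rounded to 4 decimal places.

joint[0] = (0.0000, 0.0000)  (base)
link 0: phi[0] = 25 = 25 deg
  cos(25 deg) = 0.9063, sin(25 deg) = 0.4226
  joint[1] = (0.0000, 0.0000) + 2.1 * (0.9063, 0.4226) = (0.0000 + 1.9032, 0.0000 + 0.8875) = (1.9032, 0.8875)
link 1: phi[1] = 25 + 90 = 115 deg
  cos(115 deg) = -0.4226, sin(115 deg) = 0.9063
  joint[2] = (1.9032, 0.8875) + 11.4 * (-0.4226, 0.9063) = (1.9032 + -4.8178, 0.8875 + 10.3319) = (-2.9146, 11.2194)
link 2: phi[2] = 25 + 90 + 105 = 220 deg
  cos(220 deg) = -0.7660, sin(220 deg) = -0.6428
  joint[3] = (-2.9146, 11.2194) + 1 * (-0.7660, -0.6428) = (-2.9146 + -0.7660, 11.2194 + -0.6428) = (-3.6806, 10.5766)
End effector: (-3.6806, 10.5766)

Answer: -3.6806 10.5766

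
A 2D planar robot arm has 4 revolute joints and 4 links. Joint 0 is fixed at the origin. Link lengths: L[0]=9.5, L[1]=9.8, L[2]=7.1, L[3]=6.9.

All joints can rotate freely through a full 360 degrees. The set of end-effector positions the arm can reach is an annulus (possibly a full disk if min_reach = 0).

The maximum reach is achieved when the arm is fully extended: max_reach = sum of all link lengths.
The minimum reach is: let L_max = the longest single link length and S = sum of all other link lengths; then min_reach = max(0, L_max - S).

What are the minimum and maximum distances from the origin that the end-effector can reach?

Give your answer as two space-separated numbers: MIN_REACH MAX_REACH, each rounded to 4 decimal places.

Link lengths: [9.5, 9.8, 7.1, 6.9]
max_reach = 9.5 + 9.8 + 7.1 + 6.9 = 33.3
L_max = max([9.5, 9.8, 7.1, 6.9]) = 9.8
S (sum of others) = 33.3 - 9.8 = 23.5
min_reach = max(0, 9.8 - 23.5) = max(0, -13.7) = 0

Answer: 0.0000 33.3000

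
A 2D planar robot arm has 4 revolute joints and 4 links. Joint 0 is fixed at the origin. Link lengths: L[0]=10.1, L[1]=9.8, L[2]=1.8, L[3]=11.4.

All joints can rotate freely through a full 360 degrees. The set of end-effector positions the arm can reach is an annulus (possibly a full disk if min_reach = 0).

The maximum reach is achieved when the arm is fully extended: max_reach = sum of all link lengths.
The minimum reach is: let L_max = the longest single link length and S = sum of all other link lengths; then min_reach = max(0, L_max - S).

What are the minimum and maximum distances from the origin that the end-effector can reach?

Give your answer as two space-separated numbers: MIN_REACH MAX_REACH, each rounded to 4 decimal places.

Answer: 0.0000 33.1000

Derivation:
Link lengths: [10.1, 9.8, 1.8, 11.4]
max_reach = 10.1 + 9.8 + 1.8 + 11.4 = 33.1
L_max = max([10.1, 9.8, 1.8, 11.4]) = 11.4
S (sum of others) = 33.1 - 11.4 = 21.7
min_reach = max(0, 11.4 - 21.7) = max(0, -10.3) = 0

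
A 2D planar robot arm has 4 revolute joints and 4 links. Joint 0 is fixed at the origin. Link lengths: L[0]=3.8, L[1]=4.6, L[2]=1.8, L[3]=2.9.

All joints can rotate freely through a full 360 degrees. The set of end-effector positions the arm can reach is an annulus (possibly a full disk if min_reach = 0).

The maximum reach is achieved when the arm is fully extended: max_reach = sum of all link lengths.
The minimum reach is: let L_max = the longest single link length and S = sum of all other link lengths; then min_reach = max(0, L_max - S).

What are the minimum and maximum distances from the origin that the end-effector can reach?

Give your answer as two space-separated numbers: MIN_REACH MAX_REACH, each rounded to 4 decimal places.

Link lengths: [3.8, 4.6, 1.8, 2.9]
max_reach = 3.8 + 4.6 + 1.8 + 2.9 = 13.1
L_max = max([3.8, 4.6, 1.8, 2.9]) = 4.6
S (sum of others) = 13.1 - 4.6 = 8.5
min_reach = max(0, 4.6 - 8.5) = max(0, -3.9) = 0

Answer: 0.0000 13.1000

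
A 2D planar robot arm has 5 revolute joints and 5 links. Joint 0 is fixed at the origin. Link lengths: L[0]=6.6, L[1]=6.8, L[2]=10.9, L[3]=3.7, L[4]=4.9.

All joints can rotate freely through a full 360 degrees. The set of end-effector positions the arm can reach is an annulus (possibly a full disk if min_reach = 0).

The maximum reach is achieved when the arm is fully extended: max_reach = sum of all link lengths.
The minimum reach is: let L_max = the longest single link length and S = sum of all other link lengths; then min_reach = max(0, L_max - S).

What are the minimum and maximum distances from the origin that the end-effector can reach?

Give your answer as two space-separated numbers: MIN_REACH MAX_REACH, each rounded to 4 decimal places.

Link lengths: [6.6, 6.8, 10.9, 3.7, 4.9]
max_reach = 6.6 + 6.8 + 10.9 + 3.7 + 4.9 = 32.9
L_max = max([6.6, 6.8, 10.9, 3.7, 4.9]) = 10.9
S (sum of others) = 32.9 - 10.9 = 22
min_reach = max(0, 10.9 - 22) = max(0, -11.1) = 0

Answer: 0.0000 32.9000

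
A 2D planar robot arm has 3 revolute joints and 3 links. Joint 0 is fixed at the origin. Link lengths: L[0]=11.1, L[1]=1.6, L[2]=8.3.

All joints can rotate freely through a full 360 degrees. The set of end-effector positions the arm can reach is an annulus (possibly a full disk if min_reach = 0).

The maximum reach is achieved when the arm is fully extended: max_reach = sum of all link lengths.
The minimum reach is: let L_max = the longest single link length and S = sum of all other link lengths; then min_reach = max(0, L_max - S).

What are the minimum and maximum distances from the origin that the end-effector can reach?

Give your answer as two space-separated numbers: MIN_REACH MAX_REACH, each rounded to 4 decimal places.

Answer: 1.2000 21.0000

Derivation:
Link lengths: [11.1, 1.6, 8.3]
max_reach = 11.1 + 1.6 + 8.3 = 21
L_max = max([11.1, 1.6, 8.3]) = 11.1
S (sum of others) = 21 - 11.1 = 9.9
min_reach = max(0, 11.1 - 9.9) = max(0, 1.2) = 1.2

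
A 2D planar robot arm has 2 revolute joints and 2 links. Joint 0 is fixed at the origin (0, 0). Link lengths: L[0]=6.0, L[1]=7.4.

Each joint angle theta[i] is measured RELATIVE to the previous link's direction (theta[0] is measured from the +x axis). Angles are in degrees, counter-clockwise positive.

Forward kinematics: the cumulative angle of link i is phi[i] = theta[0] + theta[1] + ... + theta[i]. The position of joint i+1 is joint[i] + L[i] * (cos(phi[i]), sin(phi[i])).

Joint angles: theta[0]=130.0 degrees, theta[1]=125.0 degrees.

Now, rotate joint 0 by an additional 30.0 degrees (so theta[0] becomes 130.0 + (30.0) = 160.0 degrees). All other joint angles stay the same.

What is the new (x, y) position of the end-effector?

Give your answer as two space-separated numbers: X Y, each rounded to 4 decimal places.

joint[0] = (0.0000, 0.0000)  (base)
link 0: phi[0] = 160 = 160 deg
  cos(160 deg) = -0.9397, sin(160 deg) = 0.3420
  joint[1] = (0.0000, 0.0000) + 6 * (-0.9397, 0.3420) = (0.0000 + -5.6382, 0.0000 + 2.0521) = (-5.6382, 2.0521)
link 1: phi[1] = 160 + 125 = 285 deg
  cos(285 deg) = 0.2588, sin(285 deg) = -0.9659
  joint[2] = (-5.6382, 2.0521) + 7.4 * (0.2588, -0.9659) = (-5.6382 + 1.9153, 2.0521 + -7.1479) = (-3.7229, -5.0957)
End effector: (-3.7229, -5.0957)

Answer: -3.7229 -5.0957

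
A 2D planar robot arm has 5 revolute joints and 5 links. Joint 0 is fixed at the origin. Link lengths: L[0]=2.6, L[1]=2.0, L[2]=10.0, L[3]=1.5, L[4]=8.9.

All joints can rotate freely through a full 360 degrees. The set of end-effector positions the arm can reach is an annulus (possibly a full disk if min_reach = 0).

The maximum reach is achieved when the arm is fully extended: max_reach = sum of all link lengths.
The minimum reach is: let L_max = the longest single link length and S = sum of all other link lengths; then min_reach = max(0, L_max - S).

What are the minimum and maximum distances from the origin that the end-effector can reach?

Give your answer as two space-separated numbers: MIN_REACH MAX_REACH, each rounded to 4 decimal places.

Link lengths: [2.6, 2.0, 10.0, 1.5, 8.9]
max_reach = 2.6 + 2 + 10 + 1.5 + 8.9 = 25
L_max = max([2.6, 2.0, 10.0, 1.5, 8.9]) = 10
S (sum of others) = 25 - 10 = 15
min_reach = max(0, 10 - 15) = max(0, -5) = 0

Answer: 0.0000 25.0000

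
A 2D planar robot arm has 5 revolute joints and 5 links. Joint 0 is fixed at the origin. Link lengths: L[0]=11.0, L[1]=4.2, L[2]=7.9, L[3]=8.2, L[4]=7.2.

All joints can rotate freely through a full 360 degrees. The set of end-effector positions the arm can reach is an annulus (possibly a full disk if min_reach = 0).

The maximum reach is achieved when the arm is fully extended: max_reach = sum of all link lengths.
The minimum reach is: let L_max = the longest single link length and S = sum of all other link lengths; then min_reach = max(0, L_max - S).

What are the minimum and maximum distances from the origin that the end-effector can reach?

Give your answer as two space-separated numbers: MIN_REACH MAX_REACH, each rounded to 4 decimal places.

Link lengths: [11.0, 4.2, 7.9, 8.2, 7.2]
max_reach = 11 + 4.2 + 7.9 + 8.2 + 7.2 = 38.5
L_max = max([11.0, 4.2, 7.9, 8.2, 7.2]) = 11
S (sum of others) = 38.5 - 11 = 27.5
min_reach = max(0, 11 - 27.5) = max(0, -16.5) = 0

Answer: 0.0000 38.5000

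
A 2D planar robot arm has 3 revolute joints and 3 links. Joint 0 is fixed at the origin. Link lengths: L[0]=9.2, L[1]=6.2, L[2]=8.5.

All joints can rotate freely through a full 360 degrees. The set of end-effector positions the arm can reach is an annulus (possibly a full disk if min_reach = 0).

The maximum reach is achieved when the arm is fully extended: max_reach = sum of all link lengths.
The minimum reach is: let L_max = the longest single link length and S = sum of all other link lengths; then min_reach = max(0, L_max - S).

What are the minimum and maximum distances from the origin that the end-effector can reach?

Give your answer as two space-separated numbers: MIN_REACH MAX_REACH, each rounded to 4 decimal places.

Answer: 0.0000 23.9000

Derivation:
Link lengths: [9.2, 6.2, 8.5]
max_reach = 9.2 + 6.2 + 8.5 = 23.9
L_max = max([9.2, 6.2, 8.5]) = 9.2
S (sum of others) = 23.9 - 9.2 = 14.7
min_reach = max(0, 9.2 - 14.7) = max(0, -5.5) = 0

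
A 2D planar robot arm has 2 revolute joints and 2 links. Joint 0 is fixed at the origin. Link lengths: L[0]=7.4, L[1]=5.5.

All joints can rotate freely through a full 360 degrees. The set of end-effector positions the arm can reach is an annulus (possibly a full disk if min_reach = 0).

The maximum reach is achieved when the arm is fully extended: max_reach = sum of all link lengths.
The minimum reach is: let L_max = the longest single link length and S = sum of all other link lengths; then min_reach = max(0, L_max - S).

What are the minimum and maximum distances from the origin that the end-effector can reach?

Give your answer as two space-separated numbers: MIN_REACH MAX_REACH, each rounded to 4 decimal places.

Answer: 1.9000 12.9000

Derivation:
Link lengths: [7.4, 5.5]
max_reach = 7.4 + 5.5 = 12.9
L_max = max([7.4, 5.5]) = 7.4
S (sum of others) = 12.9 - 7.4 = 5.5
min_reach = max(0, 7.4 - 5.5) = max(0, 1.9) = 1.9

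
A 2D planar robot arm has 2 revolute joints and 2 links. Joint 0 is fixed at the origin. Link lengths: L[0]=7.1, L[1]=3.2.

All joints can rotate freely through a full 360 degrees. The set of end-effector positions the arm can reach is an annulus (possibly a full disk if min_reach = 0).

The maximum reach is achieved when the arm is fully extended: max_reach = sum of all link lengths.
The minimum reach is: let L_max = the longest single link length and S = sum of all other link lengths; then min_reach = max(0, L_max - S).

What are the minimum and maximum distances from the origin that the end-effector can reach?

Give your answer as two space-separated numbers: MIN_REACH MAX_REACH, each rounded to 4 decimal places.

Answer: 3.9000 10.3000

Derivation:
Link lengths: [7.1, 3.2]
max_reach = 7.1 + 3.2 = 10.3
L_max = max([7.1, 3.2]) = 7.1
S (sum of others) = 10.3 - 7.1 = 3.2
min_reach = max(0, 7.1 - 3.2) = max(0, 3.9) = 3.9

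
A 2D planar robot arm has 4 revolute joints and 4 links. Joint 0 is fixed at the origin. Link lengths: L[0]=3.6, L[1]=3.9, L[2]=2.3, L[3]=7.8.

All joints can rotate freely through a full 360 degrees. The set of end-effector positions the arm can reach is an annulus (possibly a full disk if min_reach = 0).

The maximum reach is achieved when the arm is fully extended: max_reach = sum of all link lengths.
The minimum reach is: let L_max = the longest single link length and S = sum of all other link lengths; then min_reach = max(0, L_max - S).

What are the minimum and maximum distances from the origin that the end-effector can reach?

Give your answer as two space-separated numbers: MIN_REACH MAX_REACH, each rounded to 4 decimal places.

Link lengths: [3.6, 3.9, 2.3, 7.8]
max_reach = 3.6 + 3.9 + 2.3 + 7.8 = 17.6
L_max = max([3.6, 3.9, 2.3, 7.8]) = 7.8
S (sum of others) = 17.6 - 7.8 = 9.8
min_reach = max(0, 7.8 - 9.8) = max(0, -2) = 0

Answer: 0.0000 17.6000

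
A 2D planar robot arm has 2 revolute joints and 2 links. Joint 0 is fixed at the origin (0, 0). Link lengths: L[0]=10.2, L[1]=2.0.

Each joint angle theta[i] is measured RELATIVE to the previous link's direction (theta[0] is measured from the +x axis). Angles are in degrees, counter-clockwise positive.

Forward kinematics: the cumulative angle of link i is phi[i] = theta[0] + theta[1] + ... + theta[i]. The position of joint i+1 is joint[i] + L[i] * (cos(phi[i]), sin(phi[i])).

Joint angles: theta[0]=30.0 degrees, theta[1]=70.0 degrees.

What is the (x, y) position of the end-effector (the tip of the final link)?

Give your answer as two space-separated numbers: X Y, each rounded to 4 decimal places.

Answer: 8.4862 7.0696

Derivation:
joint[0] = (0.0000, 0.0000)  (base)
link 0: phi[0] = 30 = 30 deg
  cos(30 deg) = 0.8660, sin(30 deg) = 0.5000
  joint[1] = (0.0000, 0.0000) + 10.2 * (0.8660, 0.5000) = (0.0000 + 8.8335, 0.0000 + 5.1000) = (8.8335, 5.1000)
link 1: phi[1] = 30 + 70 = 100 deg
  cos(100 deg) = -0.1736, sin(100 deg) = 0.9848
  joint[2] = (8.8335, 5.1000) + 2 * (-0.1736, 0.9848) = (8.8335 + -0.3473, 5.1000 + 1.9696) = (8.4862, 7.0696)
End effector: (8.4862, 7.0696)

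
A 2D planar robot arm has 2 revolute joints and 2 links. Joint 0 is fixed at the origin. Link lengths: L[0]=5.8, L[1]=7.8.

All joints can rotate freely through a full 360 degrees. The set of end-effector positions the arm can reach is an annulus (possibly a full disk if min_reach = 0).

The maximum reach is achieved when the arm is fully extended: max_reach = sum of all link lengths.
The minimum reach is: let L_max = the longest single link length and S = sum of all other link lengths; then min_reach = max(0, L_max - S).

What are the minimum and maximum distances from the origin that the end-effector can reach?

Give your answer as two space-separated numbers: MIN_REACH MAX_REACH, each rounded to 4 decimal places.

Answer: 2.0000 13.6000

Derivation:
Link lengths: [5.8, 7.8]
max_reach = 5.8 + 7.8 = 13.6
L_max = max([5.8, 7.8]) = 7.8
S (sum of others) = 13.6 - 7.8 = 5.8
min_reach = max(0, 7.8 - 5.8) = max(0, 2) = 2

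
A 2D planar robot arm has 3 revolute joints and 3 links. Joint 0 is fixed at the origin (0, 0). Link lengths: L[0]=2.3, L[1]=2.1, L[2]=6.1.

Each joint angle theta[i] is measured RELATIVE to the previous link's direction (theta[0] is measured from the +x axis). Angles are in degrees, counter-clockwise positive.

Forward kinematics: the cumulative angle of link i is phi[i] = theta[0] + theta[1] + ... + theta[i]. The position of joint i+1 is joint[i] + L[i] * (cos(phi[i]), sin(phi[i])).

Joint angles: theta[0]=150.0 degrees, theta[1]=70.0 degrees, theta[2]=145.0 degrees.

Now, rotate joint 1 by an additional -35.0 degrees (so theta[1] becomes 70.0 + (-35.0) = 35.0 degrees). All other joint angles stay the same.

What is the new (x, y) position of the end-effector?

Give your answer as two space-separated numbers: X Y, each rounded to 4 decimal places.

joint[0] = (0.0000, 0.0000)  (base)
link 0: phi[0] = 150 = 150 deg
  cos(150 deg) = -0.8660, sin(150 deg) = 0.5000
  joint[1] = (0.0000, 0.0000) + 2.3 * (-0.8660, 0.5000) = (0.0000 + -1.9919, 0.0000 + 1.1500) = (-1.9919, 1.1500)
link 1: phi[1] = 150 + 35 = 185 deg
  cos(185 deg) = -0.9962, sin(185 deg) = -0.0872
  joint[2] = (-1.9919, 1.1500) + 2.1 * (-0.9962, -0.0872) = (-1.9919 + -2.0920, 1.1500 + -0.1830) = (-4.0839, 0.9670)
link 2: phi[2] = 150 + 35 + 145 = 330 deg
  cos(330 deg) = 0.8660, sin(330 deg) = -0.5000
  joint[3] = (-4.0839, 0.9670) + 6.1 * (0.8660, -0.5000) = (-4.0839 + 5.2828, 0.9670 + -3.0500) = (1.1989, -2.0830)
End effector: (1.1989, -2.0830)

Answer: 1.1989 -2.0830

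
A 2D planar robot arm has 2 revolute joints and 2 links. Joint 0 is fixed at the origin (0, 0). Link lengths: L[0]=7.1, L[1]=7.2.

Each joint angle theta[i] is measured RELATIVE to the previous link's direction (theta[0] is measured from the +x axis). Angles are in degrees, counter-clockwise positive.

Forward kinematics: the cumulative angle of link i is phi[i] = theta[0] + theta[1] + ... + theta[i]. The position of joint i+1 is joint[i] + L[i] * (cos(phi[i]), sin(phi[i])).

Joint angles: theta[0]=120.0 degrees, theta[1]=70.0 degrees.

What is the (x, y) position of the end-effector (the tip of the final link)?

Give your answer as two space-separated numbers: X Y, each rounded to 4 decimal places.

joint[0] = (0.0000, 0.0000)  (base)
link 0: phi[0] = 120 = 120 deg
  cos(120 deg) = -0.5000, sin(120 deg) = 0.8660
  joint[1] = (0.0000, 0.0000) + 7.1 * (-0.5000, 0.8660) = (0.0000 + -3.5500, 0.0000 + 6.1488) = (-3.5500, 6.1488)
link 1: phi[1] = 120 + 70 = 190 deg
  cos(190 deg) = -0.9848, sin(190 deg) = -0.1736
  joint[2] = (-3.5500, 6.1488) + 7.2 * (-0.9848, -0.1736) = (-3.5500 + -7.0906, 6.1488 + -1.2503) = (-10.6406, 4.8985)
End effector: (-10.6406, 4.8985)

Answer: -10.6406 4.8985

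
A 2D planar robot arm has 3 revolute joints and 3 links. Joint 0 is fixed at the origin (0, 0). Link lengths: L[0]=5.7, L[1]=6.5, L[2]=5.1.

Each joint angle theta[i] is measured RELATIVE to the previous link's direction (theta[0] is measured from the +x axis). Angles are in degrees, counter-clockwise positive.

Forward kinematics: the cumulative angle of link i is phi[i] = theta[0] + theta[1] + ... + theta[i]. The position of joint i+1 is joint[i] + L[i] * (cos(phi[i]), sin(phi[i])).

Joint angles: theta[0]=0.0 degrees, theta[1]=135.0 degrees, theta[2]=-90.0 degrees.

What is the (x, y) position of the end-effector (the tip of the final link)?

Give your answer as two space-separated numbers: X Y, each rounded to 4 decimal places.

Answer: 4.7101 8.2024

Derivation:
joint[0] = (0.0000, 0.0000)  (base)
link 0: phi[0] = 0 = 0 deg
  cos(0 deg) = 1.0000, sin(0 deg) = 0.0000
  joint[1] = (0.0000, 0.0000) + 5.7 * (1.0000, 0.0000) = (0.0000 + 5.7000, 0.0000 + 0.0000) = (5.7000, 0.0000)
link 1: phi[1] = 0 + 135 = 135 deg
  cos(135 deg) = -0.7071, sin(135 deg) = 0.7071
  joint[2] = (5.7000, 0.0000) + 6.5 * (-0.7071, 0.7071) = (5.7000 + -4.5962, 0.0000 + 4.5962) = (1.1038, 4.5962)
link 2: phi[2] = 0 + 135 + -90 = 45 deg
  cos(45 deg) = 0.7071, sin(45 deg) = 0.7071
  joint[3] = (1.1038, 4.5962) + 5.1 * (0.7071, 0.7071) = (1.1038 + 3.6062, 4.5962 + 3.6062) = (4.7101, 8.2024)
End effector: (4.7101, 8.2024)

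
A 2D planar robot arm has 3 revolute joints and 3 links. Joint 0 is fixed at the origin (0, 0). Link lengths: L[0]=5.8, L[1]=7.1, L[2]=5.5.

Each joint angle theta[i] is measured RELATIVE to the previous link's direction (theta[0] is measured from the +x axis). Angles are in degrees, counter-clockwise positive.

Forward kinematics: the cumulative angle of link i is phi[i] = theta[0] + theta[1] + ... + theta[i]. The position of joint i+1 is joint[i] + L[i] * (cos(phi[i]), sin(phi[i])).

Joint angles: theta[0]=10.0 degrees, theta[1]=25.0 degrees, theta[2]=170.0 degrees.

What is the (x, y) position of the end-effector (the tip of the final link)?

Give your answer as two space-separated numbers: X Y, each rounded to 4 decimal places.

joint[0] = (0.0000, 0.0000)  (base)
link 0: phi[0] = 10 = 10 deg
  cos(10 deg) = 0.9848, sin(10 deg) = 0.1736
  joint[1] = (0.0000, 0.0000) + 5.8 * (0.9848, 0.1736) = (0.0000 + 5.7119, 0.0000 + 1.0072) = (5.7119, 1.0072)
link 1: phi[1] = 10 + 25 = 35 deg
  cos(35 deg) = 0.8192, sin(35 deg) = 0.5736
  joint[2] = (5.7119, 1.0072) + 7.1 * (0.8192, 0.5736) = (5.7119 + 5.8160, 1.0072 + 4.0724) = (11.5279, 5.0796)
link 2: phi[2] = 10 + 25 + 170 = 205 deg
  cos(205 deg) = -0.9063, sin(205 deg) = -0.4226
  joint[3] = (11.5279, 5.0796) + 5.5 * (-0.9063, -0.4226) = (11.5279 + -4.9847, 5.0796 + -2.3244) = (6.5432, 2.7552)
End effector: (6.5432, 2.7552)

Answer: 6.5432 2.7552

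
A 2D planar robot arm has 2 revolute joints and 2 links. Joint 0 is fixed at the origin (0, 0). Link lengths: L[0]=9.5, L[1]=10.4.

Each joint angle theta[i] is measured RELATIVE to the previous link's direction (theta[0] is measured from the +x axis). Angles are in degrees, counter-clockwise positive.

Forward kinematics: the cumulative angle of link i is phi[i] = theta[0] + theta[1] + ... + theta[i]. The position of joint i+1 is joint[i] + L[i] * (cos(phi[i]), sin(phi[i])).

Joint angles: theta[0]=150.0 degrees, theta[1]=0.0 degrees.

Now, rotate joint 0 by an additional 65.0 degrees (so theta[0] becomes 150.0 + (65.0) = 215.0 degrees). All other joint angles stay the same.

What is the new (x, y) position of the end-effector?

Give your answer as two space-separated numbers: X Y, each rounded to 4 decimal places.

joint[0] = (0.0000, 0.0000)  (base)
link 0: phi[0] = 215 = 215 deg
  cos(215 deg) = -0.8192, sin(215 deg) = -0.5736
  joint[1] = (0.0000, 0.0000) + 9.5 * (-0.8192, -0.5736) = (0.0000 + -7.7819, 0.0000 + -5.4490) = (-7.7819, -5.4490)
link 1: phi[1] = 215 + 0 = 215 deg
  cos(215 deg) = -0.8192, sin(215 deg) = -0.5736
  joint[2] = (-7.7819, -5.4490) + 10.4 * (-0.8192, -0.5736) = (-7.7819 + -8.5192, -5.4490 + -5.9652) = (-16.3011, -11.4142)
End effector: (-16.3011, -11.4142)

Answer: -16.3011 -11.4142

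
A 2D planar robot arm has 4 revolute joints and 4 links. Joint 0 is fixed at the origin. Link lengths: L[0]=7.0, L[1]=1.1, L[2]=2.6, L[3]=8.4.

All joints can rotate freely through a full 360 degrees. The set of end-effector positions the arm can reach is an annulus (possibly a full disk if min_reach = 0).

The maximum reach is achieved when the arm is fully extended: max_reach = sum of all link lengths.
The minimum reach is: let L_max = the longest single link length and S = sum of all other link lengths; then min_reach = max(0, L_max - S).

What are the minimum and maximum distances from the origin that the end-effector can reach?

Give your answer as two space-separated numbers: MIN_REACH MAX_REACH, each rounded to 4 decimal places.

Answer: 0.0000 19.1000

Derivation:
Link lengths: [7.0, 1.1, 2.6, 8.4]
max_reach = 7 + 1.1 + 2.6 + 8.4 = 19.1
L_max = max([7.0, 1.1, 2.6, 8.4]) = 8.4
S (sum of others) = 19.1 - 8.4 = 10.7
min_reach = max(0, 8.4 - 10.7) = max(0, -2.3) = 0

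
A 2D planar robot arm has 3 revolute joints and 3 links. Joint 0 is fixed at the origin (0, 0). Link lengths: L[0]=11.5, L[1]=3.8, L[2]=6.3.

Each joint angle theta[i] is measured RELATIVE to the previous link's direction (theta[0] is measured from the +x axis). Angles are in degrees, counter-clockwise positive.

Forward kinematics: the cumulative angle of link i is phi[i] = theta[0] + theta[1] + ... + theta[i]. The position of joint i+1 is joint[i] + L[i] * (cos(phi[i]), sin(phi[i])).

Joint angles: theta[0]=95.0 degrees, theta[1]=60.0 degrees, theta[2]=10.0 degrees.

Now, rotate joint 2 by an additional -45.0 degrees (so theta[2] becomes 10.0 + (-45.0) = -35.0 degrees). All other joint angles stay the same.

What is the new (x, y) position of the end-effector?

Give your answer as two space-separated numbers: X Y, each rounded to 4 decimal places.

Answer: -7.5963 18.5181

Derivation:
joint[0] = (0.0000, 0.0000)  (base)
link 0: phi[0] = 95 = 95 deg
  cos(95 deg) = -0.0872, sin(95 deg) = 0.9962
  joint[1] = (0.0000, 0.0000) + 11.5 * (-0.0872, 0.9962) = (0.0000 + -1.0023, 0.0000 + 11.4562) = (-1.0023, 11.4562)
link 1: phi[1] = 95 + 60 = 155 deg
  cos(155 deg) = -0.9063, sin(155 deg) = 0.4226
  joint[2] = (-1.0023, 11.4562) + 3.8 * (-0.9063, 0.4226) = (-1.0023 + -3.4440, 11.4562 + 1.6059) = (-4.4463, 13.0622)
link 2: phi[2] = 95 + 60 + -35 = 120 deg
  cos(120 deg) = -0.5000, sin(120 deg) = 0.8660
  joint[3] = (-4.4463, 13.0622) + 6.3 * (-0.5000, 0.8660) = (-4.4463 + -3.1500, 13.0622 + 5.4560) = (-7.5963, 18.5181)
End effector: (-7.5963, 18.5181)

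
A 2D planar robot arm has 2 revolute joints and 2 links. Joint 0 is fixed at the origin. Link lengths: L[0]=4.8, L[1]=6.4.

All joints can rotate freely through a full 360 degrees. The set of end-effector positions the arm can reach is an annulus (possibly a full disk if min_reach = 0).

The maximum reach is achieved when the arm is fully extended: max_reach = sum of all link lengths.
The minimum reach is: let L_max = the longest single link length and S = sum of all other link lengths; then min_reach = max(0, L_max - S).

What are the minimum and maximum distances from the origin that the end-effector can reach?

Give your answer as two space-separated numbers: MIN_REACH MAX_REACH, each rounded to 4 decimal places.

Answer: 1.6000 11.2000

Derivation:
Link lengths: [4.8, 6.4]
max_reach = 4.8 + 6.4 = 11.2
L_max = max([4.8, 6.4]) = 6.4
S (sum of others) = 11.2 - 6.4 = 4.8
min_reach = max(0, 6.4 - 4.8) = max(0, 1.6) = 1.6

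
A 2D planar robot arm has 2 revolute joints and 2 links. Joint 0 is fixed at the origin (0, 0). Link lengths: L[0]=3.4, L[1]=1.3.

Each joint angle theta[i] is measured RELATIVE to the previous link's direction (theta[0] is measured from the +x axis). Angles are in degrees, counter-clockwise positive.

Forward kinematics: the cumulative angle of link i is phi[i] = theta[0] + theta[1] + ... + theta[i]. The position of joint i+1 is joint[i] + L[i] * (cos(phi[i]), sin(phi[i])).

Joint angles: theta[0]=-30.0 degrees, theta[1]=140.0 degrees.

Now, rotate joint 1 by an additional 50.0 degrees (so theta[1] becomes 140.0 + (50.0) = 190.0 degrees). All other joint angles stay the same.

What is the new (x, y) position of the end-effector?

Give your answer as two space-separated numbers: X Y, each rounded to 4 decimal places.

Answer: 1.7229 -1.2554

Derivation:
joint[0] = (0.0000, 0.0000)  (base)
link 0: phi[0] = -30 = -30 deg
  cos(-30 deg) = 0.8660, sin(-30 deg) = -0.5000
  joint[1] = (0.0000, 0.0000) + 3.4 * (0.8660, -0.5000) = (0.0000 + 2.9445, 0.0000 + -1.7000) = (2.9445, -1.7000)
link 1: phi[1] = -30 + 190 = 160 deg
  cos(160 deg) = -0.9397, sin(160 deg) = 0.3420
  joint[2] = (2.9445, -1.7000) + 1.3 * (-0.9397, 0.3420) = (2.9445 + -1.2216, -1.7000 + 0.4446) = (1.7229, -1.2554)
End effector: (1.7229, -1.2554)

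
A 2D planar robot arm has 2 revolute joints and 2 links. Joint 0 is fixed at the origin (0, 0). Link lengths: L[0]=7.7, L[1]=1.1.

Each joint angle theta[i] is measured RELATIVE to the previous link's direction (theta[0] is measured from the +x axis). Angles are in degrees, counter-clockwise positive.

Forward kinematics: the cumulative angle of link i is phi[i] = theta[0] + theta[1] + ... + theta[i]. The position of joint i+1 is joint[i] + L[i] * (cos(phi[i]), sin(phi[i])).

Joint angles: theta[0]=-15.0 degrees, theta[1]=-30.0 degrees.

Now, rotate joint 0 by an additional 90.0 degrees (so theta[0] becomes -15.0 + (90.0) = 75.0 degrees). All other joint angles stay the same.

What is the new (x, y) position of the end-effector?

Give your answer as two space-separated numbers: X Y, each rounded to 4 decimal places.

joint[0] = (0.0000, 0.0000)  (base)
link 0: phi[0] = 75 = 75 deg
  cos(75 deg) = 0.2588, sin(75 deg) = 0.9659
  joint[1] = (0.0000, 0.0000) + 7.7 * (0.2588, 0.9659) = (0.0000 + 1.9929, 0.0000 + 7.4376) = (1.9929, 7.4376)
link 1: phi[1] = 75 + -30 = 45 deg
  cos(45 deg) = 0.7071, sin(45 deg) = 0.7071
  joint[2] = (1.9929, 7.4376) + 1.1 * (0.7071, 0.7071) = (1.9929 + 0.7778, 7.4376 + 0.7778) = (2.7707, 8.2154)
End effector: (2.7707, 8.2154)

Answer: 2.7707 8.2154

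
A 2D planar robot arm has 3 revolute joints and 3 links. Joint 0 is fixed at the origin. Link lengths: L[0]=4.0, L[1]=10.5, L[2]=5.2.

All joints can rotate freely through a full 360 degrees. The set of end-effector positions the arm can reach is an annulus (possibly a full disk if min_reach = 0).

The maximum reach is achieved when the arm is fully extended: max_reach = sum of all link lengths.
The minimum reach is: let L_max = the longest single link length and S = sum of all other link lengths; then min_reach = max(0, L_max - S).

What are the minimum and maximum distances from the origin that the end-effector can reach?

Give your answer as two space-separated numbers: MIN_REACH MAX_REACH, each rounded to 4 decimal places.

Answer: 1.3000 19.7000

Derivation:
Link lengths: [4.0, 10.5, 5.2]
max_reach = 4 + 10.5 + 5.2 = 19.7
L_max = max([4.0, 10.5, 5.2]) = 10.5
S (sum of others) = 19.7 - 10.5 = 9.2
min_reach = max(0, 10.5 - 9.2) = max(0, 1.3) = 1.3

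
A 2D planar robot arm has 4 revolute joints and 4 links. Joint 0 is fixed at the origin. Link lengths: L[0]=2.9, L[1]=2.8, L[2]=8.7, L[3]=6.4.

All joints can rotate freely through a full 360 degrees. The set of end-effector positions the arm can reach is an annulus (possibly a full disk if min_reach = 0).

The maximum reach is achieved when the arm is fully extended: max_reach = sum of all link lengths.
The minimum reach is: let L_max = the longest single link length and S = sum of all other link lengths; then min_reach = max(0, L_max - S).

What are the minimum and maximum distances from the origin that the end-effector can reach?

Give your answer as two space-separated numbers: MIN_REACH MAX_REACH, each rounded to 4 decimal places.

Answer: 0.0000 20.8000

Derivation:
Link lengths: [2.9, 2.8, 8.7, 6.4]
max_reach = 2.9 + 2.8 + 8.7 + 6.4 = 20.8
L_max = max([2.9, 2.8, 8.7, 6.4]) = 8.7
S (sum of others) = 20.8 - 8.7 = 12.1
min_reach = max(0, 8.7 - 12.1) = max(0, -3.4) = 0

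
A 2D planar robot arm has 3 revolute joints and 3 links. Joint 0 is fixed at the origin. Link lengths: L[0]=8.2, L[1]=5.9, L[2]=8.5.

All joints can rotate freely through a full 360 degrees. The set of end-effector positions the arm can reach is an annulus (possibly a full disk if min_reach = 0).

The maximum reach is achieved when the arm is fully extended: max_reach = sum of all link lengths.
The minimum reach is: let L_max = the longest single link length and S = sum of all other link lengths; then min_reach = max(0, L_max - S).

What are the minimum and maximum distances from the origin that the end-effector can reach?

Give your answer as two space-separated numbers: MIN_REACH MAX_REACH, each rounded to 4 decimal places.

Link lengths: [8.2, 5.9, 8.5]
max_reach = 8.2 + 5.9 + 8.5 = 22.6
L_max = max([8.2, 5.9, 8.5]) = 8.5
S (sum of others) = 22.6 - 8.5 = 14.1
min_reach = max(0, 8.5 - 14.1) = max(0, -5.6) = 0

Answer: 0.0000 22.6000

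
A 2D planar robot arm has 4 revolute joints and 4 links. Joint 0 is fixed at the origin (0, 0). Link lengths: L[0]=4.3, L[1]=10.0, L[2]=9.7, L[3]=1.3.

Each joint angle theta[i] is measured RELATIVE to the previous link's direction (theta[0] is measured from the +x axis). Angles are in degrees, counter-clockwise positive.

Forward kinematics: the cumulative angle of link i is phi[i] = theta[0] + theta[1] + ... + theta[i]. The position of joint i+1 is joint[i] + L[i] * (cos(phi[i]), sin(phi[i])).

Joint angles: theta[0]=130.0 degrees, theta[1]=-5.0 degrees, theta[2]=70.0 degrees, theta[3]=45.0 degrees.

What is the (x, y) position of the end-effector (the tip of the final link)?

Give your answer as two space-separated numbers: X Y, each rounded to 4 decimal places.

joint[0] = (0.0000, 0.0000)  (base)
link 0: phi[0] = 130 = 130 deg
  cos(130 deg) = -0.6428, sin(130 deg) = 0.7660
  joint[1] = (0.0000, 0.0000) + 4.3 * (-0.6428, 0.7660) = (0.0000 + -2.7640, 0.0000 + 3.2940) = (-2.7640, 3.2940)
link 1: phi[1] = 130 + -5 = 125 deg
  cos(125 deg) = -0.5736, sin(125 deg) = 0.8192
  joint[2] = (-2.7640, 3.2940) + 10 * (-0.5736, 0.8192) = (-2.7640 + -5.7358, 3.2940 + 8.1915) = (-8.4998, 11.4855)
link 2: phi[2] = 130 + -5 + 70 = 195 deg
  cos(195 deg) = -0.9659, sin(195 deg) = -0.2588
  joint[3] = (-8.4998, 11.4855) + 9.7 * (-0.9659, -0.2588) = (-8.4998 + -9.3695, 11.4855 + -2.5105) = (-17.8692, 8.9750)
link 3: phi[3] = 130 + -5 + 70 + 45 = 240 deg
  cos(240 deg) = -0.5000, sin(240 deg) = -0.8660
  joint[4] = (-17.8692, 8.9750) + 1.3 * (-0.5000, -0.8660) = (-17.8692 + -0.6500, 8.9750 + -1.1258) = (-18.5192, 7.8491)
End effector: (-18.5192, 7.8491)

Answer: -18.5192 7.8491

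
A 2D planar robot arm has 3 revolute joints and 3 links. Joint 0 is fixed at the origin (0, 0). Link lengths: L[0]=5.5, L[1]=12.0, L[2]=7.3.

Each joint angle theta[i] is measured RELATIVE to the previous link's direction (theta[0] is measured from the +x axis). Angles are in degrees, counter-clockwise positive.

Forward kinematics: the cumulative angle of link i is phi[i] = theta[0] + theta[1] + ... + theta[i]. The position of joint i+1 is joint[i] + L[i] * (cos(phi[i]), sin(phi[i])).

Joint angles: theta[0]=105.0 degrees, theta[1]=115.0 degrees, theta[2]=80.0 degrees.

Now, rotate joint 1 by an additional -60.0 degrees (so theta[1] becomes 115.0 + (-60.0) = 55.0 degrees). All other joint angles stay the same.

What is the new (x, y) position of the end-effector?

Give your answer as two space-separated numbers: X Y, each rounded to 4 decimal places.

Answer: -16.3498 3.0948

Derivation:
joint[0] = (0.0000, 0.0000)  (base)
link 0: phi[0] = 105 = 105 deg
  cos(105 deg) = -0.2588, sin(105 deg) = 0.9659
  joint[1] = (0.0000, 0.0000) + 5.5 * (-0.2588, 0.9659) = (0.0000 + -1.4235, 0.0000 + 5.3126) = (-1.4235, 5.3126)
link 1: phi[1] = 105 + 55 = 160 deg
  cos(160 deg) = -0.9397, sin(160 deg) = 0.3420
  joint[2] = (-1.4235, 5.3126) + 12 * (-0.9397, 0.3420) = (-1.4235 + -11.2763, 5.3126 + 4.1042) = (-12.6998, 9.4168)
link 2: phi[2] = 105 + 55 + 80 = 240 deg
  cos(240 deg) = -0.5000, sin(240 deg) = -0.8660
  joint[3] = (-12.6998, 9.4168) + 7.3 * (-0.5000, -0.8660) = (-12.6998 + -3.6500, 9.4168 + -6.3220) = (-16.3498, 3.0948)
End effector: (-16.3498, 3.0948)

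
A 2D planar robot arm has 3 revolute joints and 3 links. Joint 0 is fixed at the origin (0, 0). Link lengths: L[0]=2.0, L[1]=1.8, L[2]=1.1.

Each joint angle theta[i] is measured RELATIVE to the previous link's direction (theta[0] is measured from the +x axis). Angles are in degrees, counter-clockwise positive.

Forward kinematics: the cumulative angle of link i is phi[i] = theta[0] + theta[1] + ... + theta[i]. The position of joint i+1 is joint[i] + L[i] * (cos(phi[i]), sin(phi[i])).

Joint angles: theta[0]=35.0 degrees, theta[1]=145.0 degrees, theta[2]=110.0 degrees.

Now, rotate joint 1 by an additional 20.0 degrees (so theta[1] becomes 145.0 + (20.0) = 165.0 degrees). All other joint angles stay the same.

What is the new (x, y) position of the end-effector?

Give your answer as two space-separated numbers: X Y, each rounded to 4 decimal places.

joint[0] = (0.0000, 0.0000)  (base)
link 0: phi[0] = 35 = 35 deg
  cos(35 deg) = 0.8192, sin(35 deg) = 0.5736
  joint[1] = (0.0000, 0.0000) + 2 * (0.8192, 0.5736) = (0.0000 + 1.6383, 0.0000 + 1.1472) = (1.6383, 1.1472)
link 1: phi[1] = 35 + 165 = 200 deg
  cos(200 deg) = -0.9397, sin(200 deg) = -0.3420
  joint[2] = (1.6383, 1.1472) + 1.8 * (-0.9397, -0.3420) = (1.6383 + -1.6914, 1.1472 + -0.6156) = (-0.0531, 0.5315)
link 2: phi[2] = 35 + 165 + 110 = 310 deg
  cos(310 deg) = 0.6428, sin(310 deg) = -0.7660
  joint[3] = (-0.0531, 0.5315) + 1.1 * (0.6428, -0.7660) = (-0.0531 + 0.7071, 0.5315 + -0.8426) = (0.6539, -0.3111)
End effector: (0.6539, -0.3111)

Answer: 0.6539 -0.3111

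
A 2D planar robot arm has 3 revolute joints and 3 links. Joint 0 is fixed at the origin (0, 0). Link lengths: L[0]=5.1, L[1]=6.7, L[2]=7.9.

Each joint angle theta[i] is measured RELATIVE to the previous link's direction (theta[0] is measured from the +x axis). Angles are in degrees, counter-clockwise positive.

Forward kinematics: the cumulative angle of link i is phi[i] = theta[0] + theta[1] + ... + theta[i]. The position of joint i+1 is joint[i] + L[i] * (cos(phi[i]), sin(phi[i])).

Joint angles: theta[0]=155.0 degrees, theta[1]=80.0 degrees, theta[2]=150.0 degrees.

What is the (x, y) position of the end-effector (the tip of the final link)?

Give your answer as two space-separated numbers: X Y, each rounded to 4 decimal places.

joint[0] = (0.0000, 0.0000)  (base)
link 0: phi[0] = 155 = 155 deg
  cos(155 deg) = -0.9063, sin(155 deg) = 0.4226
  joint[1] = (0.0000, 0.0000) + 5.1 * (-0.9063, 0.4226) = (0.0000 + -4.6222, 0.0000 + 2.1554) = (-4.6222, 2.1554)
link 1: phi[1] = 155 + 80 = 235 deg
  cos(235 deg) = -0.5736, sin(235 deg) = -0.8192
  joint[2] = (-4.6222, 2.1554) + 6.7 * (-0.5736, -0.8192) = (-4.6222 + -3.8430, 2.1554 + -5.4883) = (-8.4651, -3.3330)
link 2: phi[2] = 155 + 80 + 150 = 385 deg
  cos(385 deg) = 0.9063, sin(385 deg) = 0.4226
  joint[3] = (-8.4651, -3.3330) + 7.9 * (0.9063, 0.4226) = (-8.4651 + 7.1598, -3.3330 + 3.3387) = (-1.3053, 0.0057)
End effector: (-1.3053, 0.0057)

Answer: -1.3053 0.0057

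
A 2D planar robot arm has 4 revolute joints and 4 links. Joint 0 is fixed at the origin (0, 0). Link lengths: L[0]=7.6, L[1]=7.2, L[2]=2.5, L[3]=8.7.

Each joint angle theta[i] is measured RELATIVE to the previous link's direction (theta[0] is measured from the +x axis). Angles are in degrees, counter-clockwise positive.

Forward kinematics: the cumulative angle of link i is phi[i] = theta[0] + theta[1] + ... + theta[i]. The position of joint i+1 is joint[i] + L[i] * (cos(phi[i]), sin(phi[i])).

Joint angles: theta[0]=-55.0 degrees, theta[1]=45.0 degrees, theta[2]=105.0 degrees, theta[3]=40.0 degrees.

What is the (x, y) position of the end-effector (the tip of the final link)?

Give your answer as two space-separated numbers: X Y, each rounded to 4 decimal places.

Answer: 5.0801 1.1665

Derivation:
joint[0] = (0.0000, 0.0000)  (base)
link 0: phi[0] = -55 = -55 deg
  cos(-55 deg) = 0.5736, sin(-55 deg) = -0.8192
  joint[1] = (0.0000, 0.0000) + 7.6 * (0.5736, -0.8192) = (0.0000 + 4.3592, 0.0000 + -6.2256) = (4.3592, -6.2256)
link 1: phi[1] = -55 + 45 = -10 deg
  cos(-10 deg) = 0.9848, sin(-10 deg) = -0.1736
  joint[2] = (4.3592, -6.2256) + 7.2 * (0.9848, -0.1736) = (4.3592 + 7.0906, -6.2256 + -1.2503) = (11.4498, -7.4758)
link 2: phi[2] = -55 + 45 + 105 = 95 deg
  cos(95 deg) = -0.0872, sin(95 deg) = 0.9962
  joint[3] = (11.4498, -7.4758) + 2.5 * (-0.0872, 0.9962) = (11.4498 + -0.2179, -7.4758 + 2.4905) = (11.2319, -4.9853)
link 3: phi[3] = -55 + 45 + 105 + 40 = 135 deg
  cos(135 deg) = -0.7071, sin(135 deg) = 0.7071
  joint[4] = (11.2319, -4.9853) + 8.7 * (-0.7071, 0.7071) = (11.2319 + -6.1518, -4.9853 + 6.1518) = (5.0801, 1.1665)
End effector: (5.0801, 1.1665)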